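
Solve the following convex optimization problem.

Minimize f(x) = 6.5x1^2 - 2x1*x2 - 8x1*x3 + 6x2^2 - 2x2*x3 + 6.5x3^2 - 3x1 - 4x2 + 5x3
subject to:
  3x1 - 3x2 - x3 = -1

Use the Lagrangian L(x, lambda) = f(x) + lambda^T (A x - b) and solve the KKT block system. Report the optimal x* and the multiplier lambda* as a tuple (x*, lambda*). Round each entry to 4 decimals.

Form the Lagrangian:
  L(x, lambda) = (1/2) x^T Q x + c^T x + lambda^T (A x - b)
Stationarity (grad_x L = 0): Q x + c + A^T lambda = 0.
Primal feasibility: A x = b.

This gives the KKT block system:
  [ Q   A^T ] [ x     ]   [-c ]
  [ A    0  ] [ lambda ] = [ b ]

Solving the linear system:
  x*      = (-0.0022, 0.424, -0.2785)
  lambda* = (0.5496)
  f(x*)   = -1.266

x* = (-0.0022, 0.424, -0.2785), lambda* = (0.5496)


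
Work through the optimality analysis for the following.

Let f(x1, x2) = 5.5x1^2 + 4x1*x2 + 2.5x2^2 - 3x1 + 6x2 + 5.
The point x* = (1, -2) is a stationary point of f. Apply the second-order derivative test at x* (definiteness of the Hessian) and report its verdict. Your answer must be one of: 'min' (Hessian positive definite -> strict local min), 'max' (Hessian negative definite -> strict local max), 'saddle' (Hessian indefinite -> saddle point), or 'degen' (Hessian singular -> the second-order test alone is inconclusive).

Compute the Hessian H = grad^2 f:
  H = [[11, 4], [4, 5]]
Verify stationarity: grad f(x*) = H x* + g = (0, 0).
Eigenvalues of H: 3, 13.
Both eigenvalues > 0, so H is positive definite -> x* is a strict local min.

min


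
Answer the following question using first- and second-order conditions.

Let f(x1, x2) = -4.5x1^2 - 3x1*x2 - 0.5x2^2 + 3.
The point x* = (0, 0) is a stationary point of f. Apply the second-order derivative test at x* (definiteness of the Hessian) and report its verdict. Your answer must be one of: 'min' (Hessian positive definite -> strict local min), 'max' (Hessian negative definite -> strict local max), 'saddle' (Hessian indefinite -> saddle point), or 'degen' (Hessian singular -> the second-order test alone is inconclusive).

Compute the Hessian H = grad^2 f:
  H = [[-9, -3], [-3, -1]]
Verify stationarity: grad f(x*) = H x* + g = (0, 0).
Eigenvalues of H: -10, 0.
H has a zero eigenvalue (singular; negative semidefinite but not definite), so H is neither positive definite, negative definite, nor indefinite. The second-order test alone is inconclusive -> degen.
(Indeed, f is constant along the null direction of H through x*, so x* is not a strict local extremum.)

degen


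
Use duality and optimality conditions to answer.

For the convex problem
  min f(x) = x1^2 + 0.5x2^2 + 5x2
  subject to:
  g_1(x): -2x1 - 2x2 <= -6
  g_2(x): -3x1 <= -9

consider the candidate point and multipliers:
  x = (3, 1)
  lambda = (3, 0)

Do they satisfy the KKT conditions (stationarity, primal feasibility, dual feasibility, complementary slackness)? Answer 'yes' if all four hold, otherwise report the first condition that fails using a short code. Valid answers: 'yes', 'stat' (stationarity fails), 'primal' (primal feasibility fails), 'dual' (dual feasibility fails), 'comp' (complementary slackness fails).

Gradient of f: grad f(x) = Q x + c = (6, 6)
Constraint values g_i(x) = a_i^T x - b_i:
  g_1((3, 1)) = -2
  g_2((3, 1)) = 0
Stationarity residual: grad f(x) + sum_i lambda_i a_i = (0, 0)
  -> stationarity OK
Primal feasibility (all g_i <= 0): OK
Dual feasibility (all lambda_i >= 0): OK
Complementary slackness (lambda_i * g_i(x) = 0 for all i): FAILS

Verdict: the first failing condition is complementary_slackness -> comp.

comp


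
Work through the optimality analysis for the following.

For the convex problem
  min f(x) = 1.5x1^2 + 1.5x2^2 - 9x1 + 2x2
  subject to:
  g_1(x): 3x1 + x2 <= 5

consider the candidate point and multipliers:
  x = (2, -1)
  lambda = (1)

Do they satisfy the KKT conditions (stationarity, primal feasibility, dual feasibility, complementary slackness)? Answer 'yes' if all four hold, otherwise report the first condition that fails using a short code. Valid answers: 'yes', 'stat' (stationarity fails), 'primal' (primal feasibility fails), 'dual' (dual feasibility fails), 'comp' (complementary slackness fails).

Gradient of f: grad f(x) = Q x + c = (-3, -1)
Constraint values g_i(x) = a_i^T x - b_i:
  g_1((2, -1)) = 0
Stationarity residual: grad f(x) + sum_i lambda_i a_i = (0, 0)
  -> stationarity OK
Primal feasibility (all g_i <= 0): OK
Dual feasibility (all lambda_i >= 0): OK
Complementary slackness (lambda_i * g_i(x) = 0 for all i): OK

Verdict: yes, KKT holds.

yes


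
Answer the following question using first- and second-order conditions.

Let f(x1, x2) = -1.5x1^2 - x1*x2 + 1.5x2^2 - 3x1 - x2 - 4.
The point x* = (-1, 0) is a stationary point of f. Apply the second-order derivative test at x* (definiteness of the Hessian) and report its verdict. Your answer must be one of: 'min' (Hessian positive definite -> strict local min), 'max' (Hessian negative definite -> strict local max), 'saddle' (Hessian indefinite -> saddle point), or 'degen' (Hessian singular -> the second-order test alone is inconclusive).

Compute the Hessian H = grad^2 f:
  H = [[-3, -1], [-1, 3]]
Verify stationarity: grad f(x*) = H x* + g = (0, 0).
Eigenvalues of H: -3.1623, 3.1623.
Eigenvalues have mixed signs, so H is indefinite -> x* is a saddle point.

saddle


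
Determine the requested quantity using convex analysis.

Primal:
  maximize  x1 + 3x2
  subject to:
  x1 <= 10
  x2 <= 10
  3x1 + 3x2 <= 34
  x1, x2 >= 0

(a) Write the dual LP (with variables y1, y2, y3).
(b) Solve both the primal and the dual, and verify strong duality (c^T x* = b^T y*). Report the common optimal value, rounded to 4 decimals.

The standard primal-dual pair for 'max c^T x s.t. A x <= b, x >= 0' is:
  Dual:  min b^T y  s.t.  A^T y >= c,  y >= 0.

So the dual LP is:
  minimize  10y1 + 10y2 + 34y3
  subject to:
    y1 + 3y3 >= 1
    y2 + 3y3 >= 3
    y1, y2, y3 >= 0

Solving the primal: x* = (1.3333, 10).
  primal value c^T x* = 31.3333.
Solving the dual: y* = (0, 2, 0.3333).
  dual value b^T y* = 31.3333.
Strong duality: c^T x* = b^T y*. Confirmed.

31.3333


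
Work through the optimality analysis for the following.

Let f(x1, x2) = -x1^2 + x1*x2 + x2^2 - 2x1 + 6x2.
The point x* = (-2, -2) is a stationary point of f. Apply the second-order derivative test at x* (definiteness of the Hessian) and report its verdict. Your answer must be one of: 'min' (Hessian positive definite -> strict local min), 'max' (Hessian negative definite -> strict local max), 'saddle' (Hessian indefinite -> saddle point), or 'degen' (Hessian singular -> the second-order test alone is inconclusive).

Compute the Hessian H = grad^2 f:
  H = [[-2, 1], [1, 2]]
Verify stationarity: grad f(x*) = H x* + g = (0, 0).
Eigenvalues of H: -2.2361, 2.2361.
Eigenvalues have mixed signs, so H is indefinite -> x* is a saddle point.

saddle


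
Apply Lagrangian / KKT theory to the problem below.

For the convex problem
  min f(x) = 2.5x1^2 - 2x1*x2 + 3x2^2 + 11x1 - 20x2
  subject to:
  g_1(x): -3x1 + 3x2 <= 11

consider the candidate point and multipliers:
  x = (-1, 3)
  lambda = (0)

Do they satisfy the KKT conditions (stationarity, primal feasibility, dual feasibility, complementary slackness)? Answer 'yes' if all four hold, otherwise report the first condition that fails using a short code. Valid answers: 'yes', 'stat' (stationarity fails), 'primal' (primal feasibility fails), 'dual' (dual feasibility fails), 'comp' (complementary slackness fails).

Gradient of f: grad f(x) = Q x + c = (0, 0)
Constraint values g_i(x) = a_i^T x - b_i:
  g_1((-1, 3)) = 1
Stationarity residual: grad f(x) + sum_i lambda_i a_i = (0, 0)
  -> stationarity OK
Primal feasibility (all g_i <= 0): FAILS
Dual feasibility (all lambda_i >= 0): OK
Complementary slackness (lambda_i * g_i(x) = 0 for all i): OK

Verdict: the first failing condition is primal_feasibility -> primal.

primal


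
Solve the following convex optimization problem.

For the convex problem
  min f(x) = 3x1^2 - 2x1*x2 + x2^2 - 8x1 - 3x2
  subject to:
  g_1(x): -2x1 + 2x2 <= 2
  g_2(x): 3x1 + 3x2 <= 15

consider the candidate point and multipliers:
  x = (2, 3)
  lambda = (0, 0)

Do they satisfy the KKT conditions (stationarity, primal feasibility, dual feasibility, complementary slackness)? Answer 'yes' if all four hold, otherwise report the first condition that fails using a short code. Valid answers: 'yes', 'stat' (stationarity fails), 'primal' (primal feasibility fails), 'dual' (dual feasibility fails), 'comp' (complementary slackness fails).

Gradient of f: grad f(x) = Q x + c = (-2, -1)
Constraint values g_i(x) = a_i^T x - b_i:
  g_1((2, 3)) = 0
  g_2((2, 3)) = 0
Stationarity residual: grad f(x) + sum_i lambda_i a_i = (-2, -1)
  -> stationarity FAILS
Primal feasibility (all g_i <= 0): OK
Dual feasibility (all lambda_i >= 0): OK
Complementary slackness (lambda_i * g_i(x) = 0 for all i): OK

Verdict: the first failing condition is stationarity -> stat.

stat


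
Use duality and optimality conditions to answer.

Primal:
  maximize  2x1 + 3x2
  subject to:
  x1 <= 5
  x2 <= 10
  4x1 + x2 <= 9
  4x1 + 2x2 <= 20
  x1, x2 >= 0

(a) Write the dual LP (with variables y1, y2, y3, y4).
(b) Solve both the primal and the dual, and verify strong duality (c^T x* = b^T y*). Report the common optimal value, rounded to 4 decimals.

The standard primal-dual pair for 'max c^T x s.t. A x <= b, x >= 0' is:
  Dual:  min b^T y  s.t.  A^T y >= c,  y >= 0.

So the dual LP is:
  minimize  5y1 + 10y2 + 9y3 + 20y4
  subject to:
    y1 + 4y3 + 4y4 >= 2
    y2 + y3 + 2y4 >= 3
    y1, y2, y3, y4 >= 0

Solving the primal: x* = (0, 9).
  primal value c^T x* = 27.
Solving the dual: y* = (0, 0, 3, 0).
  dual value b^T y* = 27.
Strong duality: c^T x* = b^T y*. Confirmed.

27


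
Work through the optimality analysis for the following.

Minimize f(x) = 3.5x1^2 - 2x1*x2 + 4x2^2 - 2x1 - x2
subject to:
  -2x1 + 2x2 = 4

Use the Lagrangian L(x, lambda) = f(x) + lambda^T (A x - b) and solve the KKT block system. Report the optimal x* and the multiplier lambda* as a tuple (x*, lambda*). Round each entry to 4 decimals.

Form the Lagrangian:
  L(x, lambda) = (1/2) x^T Q x + c^T x + lambda^T (A x - b)
Stationarity (grad_x L = 0): Q x + c + A^T lambda = 0.
Primal feasibility: A x = b.

This gives the KKT block system:
  [ Q   A^T ] [ x     ]   [-c ]
  [ A    0  ] [ lambda ] = [ b ]

Solving the linear system:
  x*      = (-0.8182, 1.1818)
  lambda* = (-5.0455)
  f(x*)   = 10.3182

x* = (-0.8182, 1.1818), lambda* = (-5.0455)


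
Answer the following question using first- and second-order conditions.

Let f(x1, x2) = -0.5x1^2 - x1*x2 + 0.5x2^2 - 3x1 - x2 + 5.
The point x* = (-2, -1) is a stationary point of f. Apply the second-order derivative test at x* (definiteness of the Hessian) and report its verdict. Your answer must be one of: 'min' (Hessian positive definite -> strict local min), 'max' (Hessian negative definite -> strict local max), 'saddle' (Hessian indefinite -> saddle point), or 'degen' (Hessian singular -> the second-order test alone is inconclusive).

Compute the Hessian H = grad^2 f:
  H = [[-1, -1], [-1, 1]]
Verify stationarity: grad f(x*) = H x* + g = (0, 0).
Eigenvalues of H: -1.4142, 1.4142.
Eigenvalues have mixed signs, so H is indefinite -> x* is a saddle point.

saddle


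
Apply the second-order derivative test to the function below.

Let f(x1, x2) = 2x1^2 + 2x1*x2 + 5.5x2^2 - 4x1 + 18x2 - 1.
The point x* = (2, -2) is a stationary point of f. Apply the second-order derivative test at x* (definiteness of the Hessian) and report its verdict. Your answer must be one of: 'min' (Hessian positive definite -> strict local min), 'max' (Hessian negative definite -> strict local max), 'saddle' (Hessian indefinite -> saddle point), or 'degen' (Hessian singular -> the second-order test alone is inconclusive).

Compute the Hessian H = grad^2 f:
  H = [[4, 2], [2, 11]]
Verify stationarity: grad f(x*) = H x* + g = (0, 0).
Eigenvalues of H: 3.4689, 11.5311.
Both eigenvalues > 0, so H is positive definite -> x* is a strict local min.

min


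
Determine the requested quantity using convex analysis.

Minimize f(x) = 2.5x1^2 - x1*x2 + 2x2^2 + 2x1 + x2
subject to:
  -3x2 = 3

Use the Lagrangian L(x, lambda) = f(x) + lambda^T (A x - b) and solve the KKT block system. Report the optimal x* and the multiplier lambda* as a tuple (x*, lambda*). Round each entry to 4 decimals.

Form the Lagrangian:
  L(x, lambda) = (1/2) x^T Q x + c^T x + lambda^T (A x - b)
Stationarity (grad_x L = 0): Q x + c + A^T lambda = 0.
Primal feasibility: A x = b.

This gives the KKT block system:
  [ Q   A^T ] [ x     ]   [-c ]
  [ A    0  ] [ lambda ] = [ b ]

Solving the linear system:
  x*      = (-0.6, -1)
  lambda* = (-0.8)
  f(x*)   = 0.1

x* = (-0.6, -1), lambda* = (-0.8)


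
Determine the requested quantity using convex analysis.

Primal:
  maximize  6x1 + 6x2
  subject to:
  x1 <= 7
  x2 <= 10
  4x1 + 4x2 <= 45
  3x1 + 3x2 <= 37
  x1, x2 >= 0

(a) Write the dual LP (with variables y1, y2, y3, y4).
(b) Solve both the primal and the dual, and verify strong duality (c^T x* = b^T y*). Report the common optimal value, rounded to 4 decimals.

The standard primal-dual pair for 'max c^T x s.t. A x <= b, x >= 0' is:
  Dual:  min b^T y  s.t.  A^T y >= c,  y >= 0.

So the dual LP is:
  minimize  7y1 + 10y2 + 45y3 + 37y4
  subject to:
    y1 + 4y3 + 3y4 >= 6
    y2 + 4y3 + 3y4 >= 6
    y1, y2, y3, y4 >= 0

Solving the primal: x* = (1.25, 10).
  primal value c^T x* = 67.5.
Solving the dual: y* = (0, 0, 1.5, 0).
  dual value b^T y* = 67.5.
Strong duality: c^T x* = b^T y*. Confirmed.

67.5


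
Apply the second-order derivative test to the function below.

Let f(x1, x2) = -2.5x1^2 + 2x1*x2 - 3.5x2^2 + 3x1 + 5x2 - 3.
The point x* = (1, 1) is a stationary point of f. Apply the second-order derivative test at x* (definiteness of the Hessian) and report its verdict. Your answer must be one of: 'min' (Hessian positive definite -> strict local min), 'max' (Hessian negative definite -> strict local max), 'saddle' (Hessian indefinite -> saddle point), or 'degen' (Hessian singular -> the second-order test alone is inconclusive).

Compute the Hessian H = grad^2 f:
  H = [[-5, 2], [2, -7]]
Verify stationarity: grad f(x*) = H x* + g = (0, 0).
Eigenvalues of H: -8.2361, -3.7639.
Both eigenvalues < 0, so H is negative definite -> x* is a strict local max.

max


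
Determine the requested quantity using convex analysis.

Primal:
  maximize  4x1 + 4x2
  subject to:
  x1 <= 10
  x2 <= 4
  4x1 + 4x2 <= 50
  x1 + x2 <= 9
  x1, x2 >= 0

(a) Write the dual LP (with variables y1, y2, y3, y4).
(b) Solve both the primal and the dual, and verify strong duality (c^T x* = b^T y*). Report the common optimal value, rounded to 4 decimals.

The standard primal-dual pair for 'max c^T x s.t. A x <= b, x >= 0' is:
  Dual:  min b^T y  s.t.  A^T y >= c,  y >= 0.

So the dual LP is:
  minimize  10y1 + 4y2 + 50y3 + 9y4
  subject to:
    y1 + 4y3 + y4 >= 4
    y2 + 4y3 + y4 >= 4
    y1, y2, y3, y4 >= 0

Solving the primal: x* = (9, 0).
  primal value c^T x* = 36.
Solving the dual: y* = (0, 0, 0, 4).
  dual value b^T y* = 36.
Strong duality: c^T x* = b^T y*. Confirmed.

36


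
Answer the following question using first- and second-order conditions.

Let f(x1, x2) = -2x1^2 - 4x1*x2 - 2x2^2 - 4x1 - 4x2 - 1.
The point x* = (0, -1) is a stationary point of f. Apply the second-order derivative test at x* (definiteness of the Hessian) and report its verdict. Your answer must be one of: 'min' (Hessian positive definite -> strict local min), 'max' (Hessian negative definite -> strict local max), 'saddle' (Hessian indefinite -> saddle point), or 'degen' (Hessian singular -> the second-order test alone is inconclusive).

Compute the Hessian H = grad^2 f:
  H = [[-4, -4], [-4, -4]]
Verify stationarity: grad f(x*) = H x* + g = (0, 0).
Eigenvalues of H: -8, 0.
H has a zero eigenvalue (singular; negative semidefinite but not definite), so H is neither positive definite, negative definite, nor indefinite. The second-order test alone is inconclusive -> degen.
(Indeed, f is constant along the null direction of H through x*, so x* is not a strict local extremum.)

degen


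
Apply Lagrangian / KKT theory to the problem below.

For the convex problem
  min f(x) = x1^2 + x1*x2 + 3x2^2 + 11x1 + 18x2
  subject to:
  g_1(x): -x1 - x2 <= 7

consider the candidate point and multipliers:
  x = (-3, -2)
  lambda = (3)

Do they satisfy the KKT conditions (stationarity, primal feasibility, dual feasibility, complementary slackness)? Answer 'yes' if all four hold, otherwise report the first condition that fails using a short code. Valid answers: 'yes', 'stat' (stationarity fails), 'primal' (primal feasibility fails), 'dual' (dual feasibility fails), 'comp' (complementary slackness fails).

Gradient of f: grad f(x) = Q x + c = (3, 3)
Constraint values g_i(x) = a_i^T x - b_i:
  g_1((-3, -2)) = -2
Stationarity residual: grad f(x) + sum_i lambda_i a_i = (0, 0)
  -> stationarity OK
Primal feasibility (all g_i <= 0): OK
Dual feasibility (all lambda_i >= 0): OK
Complementary slackness (lambda_i * g_i(x) = 0 for all i): FAILS

Verdict: the first failing condition is complementary_slackness -> comp.

comp


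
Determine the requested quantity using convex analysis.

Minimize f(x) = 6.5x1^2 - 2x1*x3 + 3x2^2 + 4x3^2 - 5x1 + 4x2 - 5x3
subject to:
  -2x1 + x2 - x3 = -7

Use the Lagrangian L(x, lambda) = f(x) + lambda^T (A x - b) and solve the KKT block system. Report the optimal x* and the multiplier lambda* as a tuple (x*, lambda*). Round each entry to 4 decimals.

Form the Lagrangian:
  L(x, lambda) = (1/2) x^T Q x + c^T x + lambda^T (A x - b)
Stationarity (grad_x L = 0): Q x + c + A^T lambda = 0.
Primal feasibility: A x = b.

This gives the KKT block system:
  [ Q   A^T ] [ x     ]   [-c ]
  [ A    0  ] [ lambda ] = [ b ]

Solving the linear system:
  x*      = (1.6842, -1.7632, 1.8684)
  lambda* = (6.5789)
  f(x*)   = 10.6184

x* = (1.6842, -1.7632, 1.8684), lambda* = (6.5789)


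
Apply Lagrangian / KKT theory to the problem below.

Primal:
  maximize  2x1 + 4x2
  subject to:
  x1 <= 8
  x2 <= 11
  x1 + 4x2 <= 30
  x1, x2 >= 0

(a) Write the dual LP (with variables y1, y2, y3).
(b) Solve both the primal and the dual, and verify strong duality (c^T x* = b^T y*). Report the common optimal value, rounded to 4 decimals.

The standard primal-dual pair for 'max c^T x s.t. A x <= b, x >= 0' is:
  Dual:  min b^T y  s.t.  A^T y >= c,  y >= 0.

So the dual LP is:
  minimize  8y1 + 11y2 + 30y3
  subject to:
    y1 + y3 >= 2
    y2 + 4y3 >= 4
    y1, y2, y3 >= 0

Solving the primal: x* = (8, 5.5).
  primal value c^T x* = 38.
Solving the dual: y* = (1, 0, 1).
  dual value b^T y* = 38.
Strong duality: c^T x* = b^T y*. Confirmed.

38


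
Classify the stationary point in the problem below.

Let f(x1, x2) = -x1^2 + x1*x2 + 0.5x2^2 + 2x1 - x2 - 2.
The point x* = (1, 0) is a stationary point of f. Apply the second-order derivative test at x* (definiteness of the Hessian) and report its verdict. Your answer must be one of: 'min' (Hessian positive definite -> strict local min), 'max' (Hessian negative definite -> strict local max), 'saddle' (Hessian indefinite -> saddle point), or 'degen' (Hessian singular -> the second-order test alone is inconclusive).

Compute the Hessian H = grad^2 f:
  H = [[-2, 1], [1, 1]]
Verify stationarity: grad f(x*) = H x* + g = (0, 0).
Eigenvalues of H: -2.3028, 1.3028.
Eigenvalues have mixed signs, so H is indefinite -> x* is a saddle point.

saddle


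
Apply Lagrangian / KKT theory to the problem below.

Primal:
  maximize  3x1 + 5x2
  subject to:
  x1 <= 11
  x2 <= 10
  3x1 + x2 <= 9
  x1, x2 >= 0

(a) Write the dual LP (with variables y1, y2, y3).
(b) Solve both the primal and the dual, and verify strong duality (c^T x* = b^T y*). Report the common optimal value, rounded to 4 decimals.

The standard primal-dual pair for 'max c^T x s.t. A x <= b, x >= 0' is:
  Dual:  min b^T y  s.t.  A^T y >= c,  y >= 0.

So the dual LP is:
  minimize  11y1 + 10y2 + 9y3
  subject to:
    y1 + 3y3 >= 3
    y2 + y3 >= 5
    y1, y2, y3 >= 0

Solving the primal: x* = (0, 9).
  primal value c^T x* = 45.
Solving the dual: y* = (0, 0, 5).
  dual value b^T y* = 45.
Strong duality: c^T x* = b^T y*. Confirmed.

45


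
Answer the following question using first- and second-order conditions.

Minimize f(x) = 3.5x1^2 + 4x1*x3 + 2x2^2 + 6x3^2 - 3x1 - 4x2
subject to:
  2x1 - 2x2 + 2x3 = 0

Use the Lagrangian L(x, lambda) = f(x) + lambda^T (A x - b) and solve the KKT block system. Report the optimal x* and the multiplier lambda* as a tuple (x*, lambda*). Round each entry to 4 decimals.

Form the Lagrangian:
  L(x, lambda) = (1/2) x^T Q x + c^T x + lambda^T (A x - b)
Stationarity (grad_x L = 0): Q x + c + A^T lambda = 0.
Primal feasibility: A x = b.

This gives the KKT block system:
  [ Q   A^T ] [ x     ]   [-c ]
  [ A    0  ] [ lambda ] = [ b ]

Solving the linear system:
  x*      = (0.7143, 0.6071, -0.1071)
  lambda* = (-0.7857)
  f(x*)   = -2.2857

x* = (0.7143, 0.6071, -0.1071), lambda* = (-0.7857)


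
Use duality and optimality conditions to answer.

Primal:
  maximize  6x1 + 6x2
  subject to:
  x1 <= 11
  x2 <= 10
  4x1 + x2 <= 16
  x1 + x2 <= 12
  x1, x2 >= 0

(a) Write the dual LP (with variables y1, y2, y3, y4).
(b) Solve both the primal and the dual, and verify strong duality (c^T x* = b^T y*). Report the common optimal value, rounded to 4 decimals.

The standard primal-dual pair for 'max c^T x s.t. A x <= b, x >= 0' is:
  Dual:  min b^T y  s.t.  A^T y >= c,  y >= 0.

So the dual LP is:
  minimize  11y1 + 10y2 + 16y3 + 12y4
  subject to:
    y1 + 4y3 + y4 >= 6
    y2 + y3 + y4 >= 6
    y1, y2, y3, y4 >= 0

Solving the primal: x* = (1.5, 10).
  primal value c^T x* = 69.
Solving the dual: y* = (0, 4.5, 1.5, 0).
  dual value b^T y* = 69.
Strong duality: c^T x* = b^T y*. Confirmed.

69


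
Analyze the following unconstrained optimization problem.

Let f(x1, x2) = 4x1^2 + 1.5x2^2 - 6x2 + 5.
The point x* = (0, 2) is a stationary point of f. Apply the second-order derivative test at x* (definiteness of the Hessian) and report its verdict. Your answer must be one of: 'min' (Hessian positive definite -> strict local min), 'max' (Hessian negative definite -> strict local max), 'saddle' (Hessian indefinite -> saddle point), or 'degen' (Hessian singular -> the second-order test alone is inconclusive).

Compute the Hessian H = grad^2 f:
  H = [[8, 0], [0, 3]]
Verify stationarity: grad f(x*) = H x* + g = (0, 0).
Eigenvalues of H: 3, 8.
Both eigenvalues > 0, so H is positive definite -> x* is a strict local min.

min


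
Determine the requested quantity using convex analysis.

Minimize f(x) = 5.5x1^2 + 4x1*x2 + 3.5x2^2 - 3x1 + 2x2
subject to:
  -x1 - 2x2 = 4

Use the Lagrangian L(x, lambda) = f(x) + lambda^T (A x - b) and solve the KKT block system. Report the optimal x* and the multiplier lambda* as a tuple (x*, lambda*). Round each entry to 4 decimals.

Form the Lagrangian:
  L(x, lambda) = (1/2) x^T Q x + c^T x + lambda^T (A x - b)
Stationarity (grad_x L = 0): Q x + c + A^T lambda = 0.
Primal feasibility: A x = b.

This gives the KKT block system:
  [ Q   A^T ] [ x     ]   [-c ]
  [ A    0  ] [ lambda ] = [ b ]

Solving the linear system:
  x*      = (0.5714, -2.2857)
  lambda* = (-5.8571)
  f(x*)   = 8.5714

x* = (0.5714, -2.2857), lambda* = (-5.8571)


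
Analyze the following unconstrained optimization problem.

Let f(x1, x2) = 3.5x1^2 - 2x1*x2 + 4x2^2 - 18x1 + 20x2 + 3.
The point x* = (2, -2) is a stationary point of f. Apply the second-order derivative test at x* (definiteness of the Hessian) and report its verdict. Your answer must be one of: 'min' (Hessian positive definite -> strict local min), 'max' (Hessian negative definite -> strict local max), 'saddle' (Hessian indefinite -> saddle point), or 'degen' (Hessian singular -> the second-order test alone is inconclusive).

Compute the Hessian H = grad^2 f:
  H = [[7, -2], [-2, 8]]
Verify stationarity: grad f(x*) = H x* + g = (0, 0).
Eigenvalues of H: 5.4384, 9.5616.
Both eigenvalues > 0, so H is positive definite -> x* is a strict local min.

min


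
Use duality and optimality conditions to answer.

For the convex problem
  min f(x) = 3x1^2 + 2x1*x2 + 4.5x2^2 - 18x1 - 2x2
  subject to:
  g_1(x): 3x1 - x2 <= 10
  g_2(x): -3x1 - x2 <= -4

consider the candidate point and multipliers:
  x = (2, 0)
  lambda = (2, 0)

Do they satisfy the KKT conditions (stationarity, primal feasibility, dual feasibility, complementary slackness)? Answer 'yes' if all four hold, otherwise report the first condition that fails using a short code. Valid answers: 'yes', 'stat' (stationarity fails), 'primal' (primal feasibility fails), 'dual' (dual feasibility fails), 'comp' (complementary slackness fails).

Gradient of f: grad f(x) = Q x + c = (-6, 2)
Constraint values g_i(x) = a_i^T x - b_i:
  g_1((2, 0)) = -4
  g_2((2, 0)) = -2
Stationarity residual: grad f(x) + sum_i lambda_i a_i = (0, 0)
  -> stationarity OK
Primal feasibility (all g_i <= 0): OK
Dual feasibility (all lambda_i >= 0): OK
Complementary slackness (lambda_i * g_i(x) = 0 for all i): FAILS

Verdict: the first failing condition is complementary_slackness -> comp.

comp


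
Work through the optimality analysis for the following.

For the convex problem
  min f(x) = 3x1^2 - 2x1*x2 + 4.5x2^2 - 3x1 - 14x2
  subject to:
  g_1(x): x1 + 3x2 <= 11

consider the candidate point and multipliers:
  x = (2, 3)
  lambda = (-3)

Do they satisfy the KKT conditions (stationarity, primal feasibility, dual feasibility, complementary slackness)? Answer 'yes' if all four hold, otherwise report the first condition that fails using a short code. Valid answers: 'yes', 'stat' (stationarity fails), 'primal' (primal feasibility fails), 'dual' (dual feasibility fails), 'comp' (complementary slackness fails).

Gradient of f: grad f(x) = Q x + c = (3, 9)
Constraint values g_i(x) = a_i^T x - b_i:
  g_1((2, 3)) = 0
Stationarity residual: grad f(x) + sum_i lambda_i a_i = (0, 0)
  -> stationarity OK
Primal feasibility (all g_i <= 0): OK
Dual feasibility (all lambda_i >= 0): FAILS
Complementary slackness (lambda_i * g_i(x) = 0 for all i): OK

Verdict: the first failing condition is dual_feasibility -> dual.

dual


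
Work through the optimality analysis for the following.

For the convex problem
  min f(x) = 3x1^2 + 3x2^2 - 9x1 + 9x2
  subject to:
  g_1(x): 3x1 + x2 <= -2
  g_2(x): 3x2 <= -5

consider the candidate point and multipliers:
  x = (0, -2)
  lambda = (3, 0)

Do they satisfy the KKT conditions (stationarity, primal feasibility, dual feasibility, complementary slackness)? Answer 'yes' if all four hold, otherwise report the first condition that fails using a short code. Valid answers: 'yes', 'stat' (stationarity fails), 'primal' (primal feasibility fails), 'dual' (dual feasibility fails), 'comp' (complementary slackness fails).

Gradient of f: grad f(x) = Q x + c = (-9, -3)
Constraint values g_i(x) = a_i^T x - b_i:
  g_1((0, -2)) = 0
  g_2((0, -2)) = -1
Stationarity residual: grad f(x) + sum_i lambda_i a_i = (0, 0)
  -> stationarity OK
Primal feasibility (all g_i <= 0): OK
Dual feasibility (all lambda_i >= 0): OK
Complementary slackness (lambda_i * g_i(x) = 0 for all i): OK

Verdict: yes, KKT holds.

yes


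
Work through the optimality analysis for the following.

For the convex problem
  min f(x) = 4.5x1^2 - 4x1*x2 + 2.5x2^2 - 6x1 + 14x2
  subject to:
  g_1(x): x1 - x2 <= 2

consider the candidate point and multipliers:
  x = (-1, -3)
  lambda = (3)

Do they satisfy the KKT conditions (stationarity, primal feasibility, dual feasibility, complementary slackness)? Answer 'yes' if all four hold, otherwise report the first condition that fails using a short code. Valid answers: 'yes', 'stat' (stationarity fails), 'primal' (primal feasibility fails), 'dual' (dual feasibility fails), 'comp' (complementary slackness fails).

Gradient of f: grad f(x) = Q x + c = (-3, 3)
Constraint values g_i(x) = a_i^T x - b_i:
  g_1((-1, -3)) = 0
Stationarity residual: grad f(x) + sum_i lambda_i a_i = (0, 0)
  -> stationarity OK
Primal feasibility (all g_i <= 0): OK
Dual feasibility (all lambda_i >= 0): OK
Complementary slackness (lambda_i * g_i(x) = 0 for all i): OK

Verdict: yes, KKT holds.

yes


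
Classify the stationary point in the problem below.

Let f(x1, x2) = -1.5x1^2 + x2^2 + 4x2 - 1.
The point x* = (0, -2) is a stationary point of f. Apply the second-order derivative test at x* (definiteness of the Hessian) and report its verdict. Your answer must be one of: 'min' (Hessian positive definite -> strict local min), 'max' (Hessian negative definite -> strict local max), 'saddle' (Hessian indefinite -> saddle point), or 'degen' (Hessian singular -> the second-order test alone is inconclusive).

Compute the Hessian H = grad^2 f:
  H = [[-3, 0], [0, 2]]
Verify stationarity: grad f(x*) = H x* + g = (0, 0).
Eigenvalues of H: -3, 2.
Eigenvalues have mixed signs, so H is indefinite -> x* is a saddle point.

saddle


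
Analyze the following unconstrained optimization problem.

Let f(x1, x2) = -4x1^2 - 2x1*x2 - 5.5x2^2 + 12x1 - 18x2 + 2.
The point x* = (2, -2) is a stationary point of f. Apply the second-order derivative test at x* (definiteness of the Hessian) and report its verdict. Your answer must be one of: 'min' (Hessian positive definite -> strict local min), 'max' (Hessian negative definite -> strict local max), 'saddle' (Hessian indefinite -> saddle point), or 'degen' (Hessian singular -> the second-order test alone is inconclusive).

Compute the Hessian H = grad^2 f:
  H = [[-8, -2], [-2, -11]]
Verify stationarity: grad f(x*) = H x* + g = (0, 0).
Eigenvalues of H: -12, -7.
Both eigenvalues < 0, so H is negative definite -> x* is a strict local max.

max


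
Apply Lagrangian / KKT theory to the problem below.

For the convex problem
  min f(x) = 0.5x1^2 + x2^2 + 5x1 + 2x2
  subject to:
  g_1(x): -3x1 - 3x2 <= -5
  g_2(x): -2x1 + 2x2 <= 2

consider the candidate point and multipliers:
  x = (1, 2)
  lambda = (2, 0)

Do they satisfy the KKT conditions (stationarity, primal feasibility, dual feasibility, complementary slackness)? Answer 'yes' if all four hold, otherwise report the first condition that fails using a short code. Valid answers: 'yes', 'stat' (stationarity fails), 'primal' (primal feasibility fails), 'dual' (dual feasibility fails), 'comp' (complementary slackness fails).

Gradient of f: grad f(x) = Q x + c = (6, 6)
Constraint values g_i(x) = a_i^T x - b_i:
  g_1((1, 2)) = -4
  g_2((1, 2)) = 0
Stationarity residual: grad f(x) + sum_i lambda_i a_i = (0, 0)
  -> stationarity OK
Primal feasibility (all g_i <= 0): OK
Dual feasibility (all lambda_i >= 0): OK
Complementary slackness (lambda_i * g_i(x) = 0 for all i): FAILS

Verdict: the first failing condition is complementary_slackness -> comp.

comp


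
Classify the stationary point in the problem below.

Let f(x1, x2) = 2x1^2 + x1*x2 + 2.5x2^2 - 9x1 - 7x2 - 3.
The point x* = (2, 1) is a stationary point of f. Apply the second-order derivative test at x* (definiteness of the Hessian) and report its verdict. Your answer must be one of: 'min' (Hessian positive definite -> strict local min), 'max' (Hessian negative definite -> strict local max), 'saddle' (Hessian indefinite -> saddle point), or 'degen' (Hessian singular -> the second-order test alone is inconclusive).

Compute the Hessian H = grad^2 f:
  H = [[4, 1], [1, 5]]
Verify stationarity: grad f(x*) = H x* + g = (0, 0).
Eigenvalues of H: 3.382, 5.618.
Both eigenvalues > 0, so H is positive definite -> x* is a strict local min.

min


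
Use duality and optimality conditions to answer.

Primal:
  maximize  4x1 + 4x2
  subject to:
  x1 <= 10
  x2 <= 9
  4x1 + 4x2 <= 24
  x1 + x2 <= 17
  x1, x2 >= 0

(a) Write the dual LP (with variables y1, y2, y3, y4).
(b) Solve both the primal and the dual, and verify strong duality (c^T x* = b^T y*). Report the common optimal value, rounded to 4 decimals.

The standard primal-dual pair for 'max c^T x s.t. A x <= b, x >= 0' is:
  Dual:  min b^T y  s.t.  A^T y >= c,  y >= 0.

So the dual LP is:
  minimize  10y1 + 9y2 + 24y3 + 17y4
  subject to:
    y1 + 4y3 + y4 >= 4
    y2 + 4y3 + y4 >= 4
    y1, y2, y3, y4 >= 0

Solving the primal: x* = (6, 0).
  primal value c^T x* = 24.
Solving the dual: y* = (0, 0, 1, 0).
  dual value b^T y* = 24.
Strong duality: c^T x* = b^T y*. Confirmed.

24


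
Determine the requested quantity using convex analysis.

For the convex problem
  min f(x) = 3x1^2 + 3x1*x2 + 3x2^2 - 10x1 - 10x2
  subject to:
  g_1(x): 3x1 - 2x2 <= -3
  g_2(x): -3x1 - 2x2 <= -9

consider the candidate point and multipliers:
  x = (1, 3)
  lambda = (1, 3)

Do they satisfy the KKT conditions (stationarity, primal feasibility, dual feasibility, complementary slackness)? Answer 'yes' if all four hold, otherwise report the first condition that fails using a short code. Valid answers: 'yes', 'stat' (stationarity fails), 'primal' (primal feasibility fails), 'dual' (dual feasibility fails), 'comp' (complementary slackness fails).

Gradient of f: grad f(x) = Q x + c = (5, 11)
Constraint values g_i(x) = a_i^T x - b_i:
  g_1((1, 3)) = 0
  g_2((1, 3)) = 0
Stationarity residual: grad f(x) + sum_i lambda_i a_i = (-1, 3)
  -> stationarity FAILS
Primal feasibility (all g_i <= 0): OK
Dual feasibility (all lambda_i >= 0): OK
Complementary slackness (lambda_i * g_i(x) = 0 for all i): OK

Verdict: the first failing condition is stationarity -> stat.

stat


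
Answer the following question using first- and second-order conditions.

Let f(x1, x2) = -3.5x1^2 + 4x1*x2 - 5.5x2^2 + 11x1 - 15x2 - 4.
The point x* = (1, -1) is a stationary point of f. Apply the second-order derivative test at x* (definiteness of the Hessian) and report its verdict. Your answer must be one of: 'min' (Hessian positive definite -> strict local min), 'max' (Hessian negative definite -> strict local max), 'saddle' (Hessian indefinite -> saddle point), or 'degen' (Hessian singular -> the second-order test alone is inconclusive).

Compute the Hessian H = grad^2 f:
  H = [[-7, 4], [4, -11]]
Verify stationarity: grad f(x*) = H x* + g = (0, 0).
Eigenvalues of H: -13.4721, -4.5279.
Both eigenvalues < 0, so H is negative definite -> x* is a strict local max.

max


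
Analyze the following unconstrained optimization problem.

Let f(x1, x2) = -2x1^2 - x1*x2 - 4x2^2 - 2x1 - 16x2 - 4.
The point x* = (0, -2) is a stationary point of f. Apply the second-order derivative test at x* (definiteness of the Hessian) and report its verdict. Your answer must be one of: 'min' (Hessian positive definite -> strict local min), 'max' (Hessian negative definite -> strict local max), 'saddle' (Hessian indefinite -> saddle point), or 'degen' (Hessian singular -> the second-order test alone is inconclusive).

Compute the Hessian H = grad^2 f:
  H = [[-4, -1], [-1, -8]]
Verify stationarity: grad f(x*) = H x* + g = (0, 0).
Eigenvalues of H: -8.2361, -3.7639.
Both eigenvalues < 0, so H is negative definite -> x* is a strict local max.

max


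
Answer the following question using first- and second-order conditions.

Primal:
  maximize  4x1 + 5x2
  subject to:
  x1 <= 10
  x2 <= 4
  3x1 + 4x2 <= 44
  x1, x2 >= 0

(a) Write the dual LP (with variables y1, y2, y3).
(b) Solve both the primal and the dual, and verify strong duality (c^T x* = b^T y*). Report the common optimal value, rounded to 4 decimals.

The standard primal-dual pair for 'max c^T x s.t. A x <= b, x >= 0' is:
  Dual:  min b^T y  s.t.  A^T y >= c,  y >= 0.

So the dual LP is:
  minimize  10y1 + 4y2 + 44y3
  subject to:
    y1 + 3y3 >= 4
    y2 + 4y3 >= 5
    y1, y2, y3 >= 0

Solving the primal: x* = (10, 3.5).
  primal value c^T x* = 57.5.
Solving the dual: y* = (0.25, 0, 1.25).
  dual value b^T y* = 57.5.
Strong duality: c^T x* = b^T y*. Confirmed.

57.5


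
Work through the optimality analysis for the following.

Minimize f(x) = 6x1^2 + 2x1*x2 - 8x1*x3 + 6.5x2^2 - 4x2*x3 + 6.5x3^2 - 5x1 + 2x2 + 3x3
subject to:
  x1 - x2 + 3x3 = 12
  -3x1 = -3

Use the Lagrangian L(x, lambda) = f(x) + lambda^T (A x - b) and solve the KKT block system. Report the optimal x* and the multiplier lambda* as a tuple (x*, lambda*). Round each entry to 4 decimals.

Form the Lagrangian:
  L(x, lambda) = (1/2) x^T Q x + c^T x + lambda^T (A x - b)
Stationarity (grad_x L = 0): Q x + c + A^T lambda = 0.
Primal feasibility: A x = b.

This gives the KKT block system:
  [ Q   A^T ] [ x     ]   [-c ]
  [ A    0  ] [ lambda ] = [ b ]

Solving the linear system:
  x*      = (1, -0.3019, 3.566)
  lambda* = (-14.1887, -12.1069)
  f(x*)   = 69.5189

x* = (1, -0.3019, 3.566), lambda* = (-14.1887, -12.1069)


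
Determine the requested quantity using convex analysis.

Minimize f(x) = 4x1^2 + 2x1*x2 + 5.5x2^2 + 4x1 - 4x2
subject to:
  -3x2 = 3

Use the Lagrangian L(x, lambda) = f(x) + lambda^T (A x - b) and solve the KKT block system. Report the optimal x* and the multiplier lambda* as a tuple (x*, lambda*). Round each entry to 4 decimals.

Form the Lagrangian:
  L(x, lambda) = (1/2) x^T Q x + c^T x + lambda^T (A x - b)
Stationarity (grad_x L = 0): Q x + c + A^T lambda = 0.
Primal feasibility: A x = b.

This gives the KKT block system:
  [ Q   A^T ] [ x     ]   [-c ]
  [ A    0  ] [ lambda ] = [ b ]

Solving the linear system:
  x*      = (-0.25, -1)
  lambda* = (-5.1667)
  f(x*)   = 9.25

x* = (-0.25, -1), lambda* = (-5.1667)


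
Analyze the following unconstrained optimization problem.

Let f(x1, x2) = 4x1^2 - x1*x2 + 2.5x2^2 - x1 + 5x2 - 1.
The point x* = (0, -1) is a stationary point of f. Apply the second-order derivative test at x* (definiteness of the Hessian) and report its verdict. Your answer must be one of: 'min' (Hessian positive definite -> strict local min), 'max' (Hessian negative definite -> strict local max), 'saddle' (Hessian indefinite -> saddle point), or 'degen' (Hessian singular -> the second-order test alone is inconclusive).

Compute the Hessian H = grad^2 f:
  H = [[8, -1], [-1, 5]]
Verify stationarity: grad f(x*) = H x* + g = (0, 0).
Eigenvalues of H: 4.6972, 8.3028.
Both eigenvalues > 0, so H is positive definite -> x* is a strict local min.

min


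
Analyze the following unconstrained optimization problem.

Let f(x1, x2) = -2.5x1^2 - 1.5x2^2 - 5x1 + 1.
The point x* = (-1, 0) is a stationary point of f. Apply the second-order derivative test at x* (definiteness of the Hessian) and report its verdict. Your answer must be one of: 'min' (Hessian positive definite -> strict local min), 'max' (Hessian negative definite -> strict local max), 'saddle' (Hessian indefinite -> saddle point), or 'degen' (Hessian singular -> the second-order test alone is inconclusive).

Compute the Hessian H = grad^2 f:
  H = [[-5, 0], [0, -3]]
Verify stationarity: grad f(x*) = H x* + g = (0, 0).
Eigenvalues of H: -5, -3.
Both eigenvalues < 0, so H is negative definite -> x* is a strict local max.

max


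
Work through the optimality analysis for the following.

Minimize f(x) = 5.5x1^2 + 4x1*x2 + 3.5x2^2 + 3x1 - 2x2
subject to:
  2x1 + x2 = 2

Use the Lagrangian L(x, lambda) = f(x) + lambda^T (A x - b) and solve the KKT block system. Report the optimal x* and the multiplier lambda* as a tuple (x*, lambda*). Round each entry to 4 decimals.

Form the Lagrangian:
  L(x, lambda) = (1/2) x^T Q x + c^T x + lambda^T (A x - b)
Stationarity (grad_x L = 0): Q x + c + A^T lambda = 0.
Primal feasibility: A x = b.

This gives the KKT block system:
  [ Q   A^T ] [ x     ]   [-c ]
  [ A    0  ] [ lambda ] = [ b ]

Solving the linear system:
  x*      = (0.5652, 0.8696)
  lambda* = (-6.3478)
  f(x*)   = 6.3261

x* = (0.5652, 0.8696), lambda* = (-6.3478)


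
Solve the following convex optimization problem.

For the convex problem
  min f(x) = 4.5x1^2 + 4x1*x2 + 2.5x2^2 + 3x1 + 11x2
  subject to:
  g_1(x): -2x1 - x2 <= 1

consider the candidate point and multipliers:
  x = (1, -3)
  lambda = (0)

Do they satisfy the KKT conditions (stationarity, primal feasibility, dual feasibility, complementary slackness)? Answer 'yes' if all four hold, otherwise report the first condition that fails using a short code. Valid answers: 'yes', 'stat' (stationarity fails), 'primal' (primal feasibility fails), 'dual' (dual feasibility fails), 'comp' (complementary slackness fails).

Gradient of f: grad f(x) = Q x + c = (0, 0)
Constraint values g_i(x) = a_i^T x - b_i:
  g_1((1, -3)) = 0
Stationarity residual: grad f(x) + sum_i lambda_i a_i = (0, 0)
  -> stationarity OK
Primal feasibility (all g_i <= 0): OK
Dual feasibility (all lambda_i >= 0): OK
Complementary slackness (lambda_i * g_i(x) = 0 for all i): OK

Verdict: yes, KKT holds.

yes
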